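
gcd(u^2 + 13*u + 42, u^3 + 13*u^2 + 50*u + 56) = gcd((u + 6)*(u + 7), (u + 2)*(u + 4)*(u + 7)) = u + 7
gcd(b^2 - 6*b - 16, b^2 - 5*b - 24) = b - 8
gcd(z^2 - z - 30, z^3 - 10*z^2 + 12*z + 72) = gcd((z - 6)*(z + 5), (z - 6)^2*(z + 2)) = z - 6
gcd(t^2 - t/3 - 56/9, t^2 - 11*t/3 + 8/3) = t - 8/3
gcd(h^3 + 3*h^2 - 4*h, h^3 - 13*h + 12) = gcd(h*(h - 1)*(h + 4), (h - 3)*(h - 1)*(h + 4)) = h^2 + 3*h - 4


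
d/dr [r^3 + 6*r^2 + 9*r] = 3*r^2 + 12*r + 9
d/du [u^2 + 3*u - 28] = 2*u + 3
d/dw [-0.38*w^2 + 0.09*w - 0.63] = 0.09 - 0.76*w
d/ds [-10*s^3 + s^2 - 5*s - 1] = -30*s^2 + 2*s - 5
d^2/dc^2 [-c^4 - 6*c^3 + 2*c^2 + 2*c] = -12*c^2 - 36*c + 4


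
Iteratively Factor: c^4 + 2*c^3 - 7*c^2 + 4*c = (c - 1)*(c^3 + 3*c^2 - 4*c) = (c - 1)^2*(c^2 + 4*c) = c*(c - 1)^2*(c + 4)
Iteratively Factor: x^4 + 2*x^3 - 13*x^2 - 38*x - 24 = (x + 2)*(x^3 - 13*x - 12) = (x + 2)*(x + 3)*(x^2 - 3*x - 4) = (x - 4)*(x + 2)*(x + 3)*(x + 1)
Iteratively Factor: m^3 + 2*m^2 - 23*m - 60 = (m - 5)*(m^2 + 7*m + 12) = (m - 5)*(m + 4)*(m + 3)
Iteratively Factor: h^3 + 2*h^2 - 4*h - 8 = (h + 2)*(h^2 - 4) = (h + 2)^2*(h - 2)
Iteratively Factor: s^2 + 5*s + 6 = (s + 2)*(s + 3)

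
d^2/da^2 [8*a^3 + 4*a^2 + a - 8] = 48*a + 8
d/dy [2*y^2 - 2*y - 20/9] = 4*y - 2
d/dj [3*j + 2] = 3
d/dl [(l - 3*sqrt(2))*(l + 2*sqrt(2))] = 2*l - sqrt(2)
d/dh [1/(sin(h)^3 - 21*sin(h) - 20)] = 3*(cos(h)^2 + 6)*cos(h)/(-sin(h)^3 + 21*sin(h) + 20)^2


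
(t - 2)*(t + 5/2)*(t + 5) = t^3 + 11*t^2/2 - 5*t/2 - 25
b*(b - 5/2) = b^2 - 5*b/2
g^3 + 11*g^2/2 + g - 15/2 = (g - 1)*(g + 3/2)*(g + 5)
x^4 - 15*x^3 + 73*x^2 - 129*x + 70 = (x - 7)*(x - 5)*(x - 2)*(x - 1)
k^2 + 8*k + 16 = (k + 4)^2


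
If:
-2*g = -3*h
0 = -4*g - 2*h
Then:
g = 0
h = 0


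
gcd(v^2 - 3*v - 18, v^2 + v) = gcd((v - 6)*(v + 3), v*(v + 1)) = 1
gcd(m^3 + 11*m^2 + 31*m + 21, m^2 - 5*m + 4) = 1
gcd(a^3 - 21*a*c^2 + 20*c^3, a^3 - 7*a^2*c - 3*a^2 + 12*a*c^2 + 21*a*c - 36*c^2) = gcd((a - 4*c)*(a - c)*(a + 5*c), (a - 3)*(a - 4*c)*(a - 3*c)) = a - 4*c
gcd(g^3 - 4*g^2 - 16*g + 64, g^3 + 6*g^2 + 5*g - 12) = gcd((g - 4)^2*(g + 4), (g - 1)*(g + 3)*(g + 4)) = g + 4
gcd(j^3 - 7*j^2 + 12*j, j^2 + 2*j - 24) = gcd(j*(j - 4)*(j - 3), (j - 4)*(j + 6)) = j - 4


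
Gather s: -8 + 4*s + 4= 4*s - 4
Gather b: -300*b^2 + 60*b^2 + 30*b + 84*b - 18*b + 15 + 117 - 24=-240*b^2 + 96*b + 108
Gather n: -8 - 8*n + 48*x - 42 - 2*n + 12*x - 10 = -10*n + 60*x - 60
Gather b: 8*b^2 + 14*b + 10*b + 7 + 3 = 8*b^2 + 24*b + 10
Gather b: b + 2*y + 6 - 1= b + 2*y + 5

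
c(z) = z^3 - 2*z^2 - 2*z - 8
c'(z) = 3*z^2 - 4*z - 2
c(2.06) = -11.87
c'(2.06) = 2.49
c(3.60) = 5.54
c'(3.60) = 22.48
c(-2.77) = -39.06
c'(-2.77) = 32.10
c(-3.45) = -65.97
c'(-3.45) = 47.51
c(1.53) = -12.16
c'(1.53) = -1.10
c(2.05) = -11.89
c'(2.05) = 2.41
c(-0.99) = -8.95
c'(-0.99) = 4.90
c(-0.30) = -7.61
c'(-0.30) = -0.53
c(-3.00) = -47.00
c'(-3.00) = 37.00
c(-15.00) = -3803.00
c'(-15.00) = 733.00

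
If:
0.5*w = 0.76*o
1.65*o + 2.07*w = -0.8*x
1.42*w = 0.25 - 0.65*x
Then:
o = -0.14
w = -0.22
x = 0.86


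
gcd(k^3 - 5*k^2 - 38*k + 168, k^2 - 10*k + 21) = k - 7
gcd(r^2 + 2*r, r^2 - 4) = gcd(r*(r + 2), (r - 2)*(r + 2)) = r + 2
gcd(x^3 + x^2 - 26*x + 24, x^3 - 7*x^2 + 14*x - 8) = x^2 - 5*x + 4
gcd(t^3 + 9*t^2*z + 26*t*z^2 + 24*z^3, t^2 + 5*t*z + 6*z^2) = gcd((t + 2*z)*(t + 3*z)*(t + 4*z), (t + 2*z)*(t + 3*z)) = t^2 + 5*t*z + 6*z^2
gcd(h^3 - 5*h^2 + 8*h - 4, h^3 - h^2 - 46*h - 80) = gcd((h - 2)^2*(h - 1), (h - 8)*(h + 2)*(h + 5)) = 1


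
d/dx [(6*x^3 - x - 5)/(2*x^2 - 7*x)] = (12*x^4 - 84*x^3 + 2*x^2 + 20*x - 35)/(x^2*(4*x^2 - 28*x + 49))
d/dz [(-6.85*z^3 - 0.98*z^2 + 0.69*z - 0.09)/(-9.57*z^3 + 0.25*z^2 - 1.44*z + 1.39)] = (-2.8421709430404e-14*z^5 - 11.0911*z^4 + 32.9346*z^3 - 29.9097*z^2 - 2.6794*z + 0.8295)/(91.5849*z^6 - 4.785*z^5 + 27.6241*z^4 - 27.3246*z^3 + 2.7686*z^2 - 4.0032*z + 1.9321)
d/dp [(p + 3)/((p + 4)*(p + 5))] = (-p^2 - 6*p - 7)/(p^4 + 18*p^3 + 121*p^2 + 360*p + 400)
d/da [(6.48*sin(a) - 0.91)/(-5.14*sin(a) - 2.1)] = -18.2854*cos(a)/(5.14*sin(a) + 2.1)^2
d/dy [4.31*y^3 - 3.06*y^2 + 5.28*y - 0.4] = 12.93*y^2 - 6.12*y + 5.28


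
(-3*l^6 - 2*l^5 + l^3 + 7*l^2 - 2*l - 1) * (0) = 0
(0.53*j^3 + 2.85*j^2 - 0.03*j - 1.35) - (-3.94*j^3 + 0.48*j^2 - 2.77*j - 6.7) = 4.47*j^3 + 2.37*j^2 + 2.74*j + 5.35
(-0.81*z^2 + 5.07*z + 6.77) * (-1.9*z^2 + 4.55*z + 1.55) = 1.539*z^4 - 13.3185*z^3 + 8.95*z^2 + 38.662*z + 10.4935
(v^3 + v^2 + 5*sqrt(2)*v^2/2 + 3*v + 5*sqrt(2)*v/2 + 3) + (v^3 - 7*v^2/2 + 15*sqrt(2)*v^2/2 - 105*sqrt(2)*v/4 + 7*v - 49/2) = 2*v^3 - 5*v^2/2 + 10*sqrt(2)*v^2 - 95*sqrt(2)*v/4 + 10*v - 43/2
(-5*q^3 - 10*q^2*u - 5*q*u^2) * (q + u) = -5*q^4 - 15*q^3*u - 15*q^2*u^2 - 5*q*u^3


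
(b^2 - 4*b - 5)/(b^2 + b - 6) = (b^2 - 4*b - 5)/(b^2 + b - 6)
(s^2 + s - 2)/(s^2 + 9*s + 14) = (s - 1)/(s + 7)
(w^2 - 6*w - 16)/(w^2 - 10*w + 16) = (w + 2)/(w - 2)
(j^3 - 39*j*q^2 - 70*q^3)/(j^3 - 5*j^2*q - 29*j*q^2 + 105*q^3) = (-j - 2*q)/(-j + 3*q)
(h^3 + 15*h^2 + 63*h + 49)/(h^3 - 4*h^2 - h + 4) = (h^2 + 14*h + 49)/(h^2 - 5*h + 4)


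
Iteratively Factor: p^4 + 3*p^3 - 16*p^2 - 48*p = (p)*(p^3 + 3*p^2 - 16*p - 48) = p*(p + 4)*(p^2 - p - 12) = p*(p + 3)*(p + 4)*(p - 4)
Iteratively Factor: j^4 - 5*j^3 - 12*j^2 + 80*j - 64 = (j - 4)*(j^3 - j^2 - 16*j + 16) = (j - 4)*(j + 4)*(j^2 - 5*j + 4) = (j - 4)*(j - 1)*(j + 4)*(j - 4)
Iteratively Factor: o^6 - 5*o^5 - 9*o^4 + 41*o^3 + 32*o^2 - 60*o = (o)*(o^5 - 5*o^4 - 9*o^3 + 41*o^2 + 32*o - 60) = o*(o - 1)*(o^4 - 4*o^3 - 13*o^2 + 28*o + 60) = o*(o - 1)*(o + 2)*(o^3 - 6*o^2 - o + 30) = o*(o - 1)*(o + 2)^2*(o^2 - 8*o + 15) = o*(o - 3)*(o - 1)*(o + 2)^2*(o - 5)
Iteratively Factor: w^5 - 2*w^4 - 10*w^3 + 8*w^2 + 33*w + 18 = (w + 1)*(w^4 - 3*w^3 - 7*w^2 + 15*w + 18) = (w - 3)*(w + 1)*(w^3 - 7*w - 6) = (w - 3)*(w + 1)*(w + 2)*(w^2 - 2*w - 3) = (w - 3)^2*(w + 1)*(w + 2)*(w + 1)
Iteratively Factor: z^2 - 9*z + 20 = (z - 5)*(z - 4)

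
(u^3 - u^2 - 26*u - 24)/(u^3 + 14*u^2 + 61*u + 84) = (u^2 - 5*u - 6)/(u^2 + 10*u + 21)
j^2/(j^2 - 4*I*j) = j/(j - 4*I)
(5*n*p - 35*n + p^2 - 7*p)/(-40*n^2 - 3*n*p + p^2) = (p - 7)/(-8*n + p)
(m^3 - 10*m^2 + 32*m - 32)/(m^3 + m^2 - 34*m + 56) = (m - 4)/(m + 7)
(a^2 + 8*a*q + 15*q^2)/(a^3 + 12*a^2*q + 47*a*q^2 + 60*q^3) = 1/(a + 4*q)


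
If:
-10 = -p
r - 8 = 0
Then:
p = 10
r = 8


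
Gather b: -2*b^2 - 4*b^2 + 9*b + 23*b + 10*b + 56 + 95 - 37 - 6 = -6*b^2 + 42*b + 108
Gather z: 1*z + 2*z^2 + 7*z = 2*z^2 + 8*z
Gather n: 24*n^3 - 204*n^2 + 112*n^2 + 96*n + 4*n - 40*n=24*n^3 - 92*n^2 + 60*n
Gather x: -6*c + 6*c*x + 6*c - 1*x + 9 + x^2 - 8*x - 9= x^2 + x*(6*c - 9)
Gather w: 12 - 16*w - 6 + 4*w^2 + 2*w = 4*w^2 - 14*w + 6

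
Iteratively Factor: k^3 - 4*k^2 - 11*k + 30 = (k - 2)*(k^2 - 2*k - 15) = (k - 2)*(k + 3)*(k - 5)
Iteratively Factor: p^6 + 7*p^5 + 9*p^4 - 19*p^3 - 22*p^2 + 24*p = (p - 1)*(p^5 + 8*p^4 + 17*p^3 - 2*p^2 - 24*p) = (p - 1)*(p + 3)*(p^4 + 5*p^3 + 2*p^2 - 8*p) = p*(p - 1)*(p + 3)*(p^3 + 5*p^2 + 2*p - 8) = p*(p - 1)*(p + 3)*(p + 4)*(p^2 + p - 2) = p*(p - 1)*(p + 2)*(p + 3)*(p + 4)*(p - 1)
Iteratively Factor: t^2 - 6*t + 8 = (t - 2)*(t - 4)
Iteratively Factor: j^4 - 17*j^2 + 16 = (j - 4)*(j^3 + 4*j^2 - j - 4) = (j - 4)*(j + 1)*(j^2 + 3*j - 4) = (j - 4)*(j + 1)*(j + 4)*(j - 1)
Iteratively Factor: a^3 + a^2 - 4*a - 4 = (a - 2)*(a^2 + 3*a + 2) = (a - 2)*(a + 2)*(a + 1)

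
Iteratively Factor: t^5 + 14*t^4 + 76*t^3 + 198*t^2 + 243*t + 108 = (t + 3)*(t^4 + 11*t^3 + 43*t^2 + 69*t + 36) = (t + 3)*(t + 4)*(t^3 + 7*t^2 + 15*t + 9) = (t + 3)^2*(t + 4)*(t^2 + 4*t + 3) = (t + 3)^3*(t + 4)*(t + 1)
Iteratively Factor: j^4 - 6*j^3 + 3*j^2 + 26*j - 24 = (j - 4)*(j^3 - 2*j^2 - 5*j + 6) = (j - 4)*(j - 3)*(j^2 + j - 2) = (j - 4)*(j - 3)*(j + 2)*(j - 1)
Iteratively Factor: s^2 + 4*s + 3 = (s + 3)*(s + 1)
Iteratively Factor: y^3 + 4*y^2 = (y)*(y^2 + 4*y) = y*(y + 4)*(y)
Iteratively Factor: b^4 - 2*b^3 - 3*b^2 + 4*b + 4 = (b + 1)*(b^3 - 3*b^2 + 4) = (b + 1)^2*(b^2 - 4*b + 4) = (b - 2)*(b + 1)^2*(b - 2)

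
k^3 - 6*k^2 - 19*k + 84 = (k - 7)*(k - 3)*(k + 4)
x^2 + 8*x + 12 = (x + 2)*(x + 6)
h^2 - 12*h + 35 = (h - 7)*(h - 5)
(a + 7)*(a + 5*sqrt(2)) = a^2 + 7*a + 5*sqrt(2)*a + 35*sqrt(2)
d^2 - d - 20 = (d - 5)*(d + 4)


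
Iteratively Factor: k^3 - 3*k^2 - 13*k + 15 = (k + 3)*(k^2 - 6*k + 5) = (k - 5)*(k + 3)*(k - 1)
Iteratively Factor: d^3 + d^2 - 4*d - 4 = (d + 2)*(d^2 - d - 2) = (d - 2)*(d + 2)*(d + 1)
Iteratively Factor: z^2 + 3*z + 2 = (z + 1)*(z + 2)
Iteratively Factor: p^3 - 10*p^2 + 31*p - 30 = (p - 5)*(p^2 - 5*p + 6) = (p - 5)*(p - 3)*(p - 2)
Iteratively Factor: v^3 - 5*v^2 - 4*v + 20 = (v + 2)*(v^2 - 7*v + 10) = (v - 2)*(v + 2)*(v - 5)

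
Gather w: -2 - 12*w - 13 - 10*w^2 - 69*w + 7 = -10*w^2 - 81*w - 8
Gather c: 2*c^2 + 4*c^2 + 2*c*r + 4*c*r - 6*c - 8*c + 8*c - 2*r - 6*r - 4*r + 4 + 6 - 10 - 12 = 6*c^2 + c*(6*r - 6) - 12*r - 12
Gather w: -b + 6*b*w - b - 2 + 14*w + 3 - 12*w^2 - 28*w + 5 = -2*b - 12*w^2 + w*(6*b - 14) + 6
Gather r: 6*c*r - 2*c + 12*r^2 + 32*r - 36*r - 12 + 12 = -2*c + 12*r^2 + r*(6*c - 4)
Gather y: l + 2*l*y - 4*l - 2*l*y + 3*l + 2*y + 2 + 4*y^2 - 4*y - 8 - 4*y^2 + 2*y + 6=0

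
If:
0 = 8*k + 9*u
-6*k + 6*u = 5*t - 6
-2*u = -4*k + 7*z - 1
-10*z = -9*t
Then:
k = 1476/4513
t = 2070/4513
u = -1312/4513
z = 1863/4513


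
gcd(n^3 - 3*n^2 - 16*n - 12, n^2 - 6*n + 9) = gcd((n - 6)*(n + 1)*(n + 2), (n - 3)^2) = 1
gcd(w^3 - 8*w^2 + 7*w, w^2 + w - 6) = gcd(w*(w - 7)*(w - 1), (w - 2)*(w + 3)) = 1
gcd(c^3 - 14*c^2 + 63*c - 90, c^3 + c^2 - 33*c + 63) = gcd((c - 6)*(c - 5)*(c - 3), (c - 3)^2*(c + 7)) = c - 3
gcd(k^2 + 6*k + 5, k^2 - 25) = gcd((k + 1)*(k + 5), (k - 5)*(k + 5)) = k + 5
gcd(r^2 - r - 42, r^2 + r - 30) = r + 6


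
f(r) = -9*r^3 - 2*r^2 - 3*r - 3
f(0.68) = -8.79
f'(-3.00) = -234.00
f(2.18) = -112.29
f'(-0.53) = -8.46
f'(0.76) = -21.64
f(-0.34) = -1.86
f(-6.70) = 2634.19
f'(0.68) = -18.20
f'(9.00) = -2226.00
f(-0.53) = -0.63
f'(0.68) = -18.20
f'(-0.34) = -4.76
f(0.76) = -10.39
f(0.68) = -8.79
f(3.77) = -524.98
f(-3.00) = 231.00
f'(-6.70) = -1188.23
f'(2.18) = -140.03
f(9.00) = -6753.00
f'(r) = -27*r^2 - 4*r - 3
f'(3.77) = -401.83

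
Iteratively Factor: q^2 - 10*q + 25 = (q - 5)*(q - 5)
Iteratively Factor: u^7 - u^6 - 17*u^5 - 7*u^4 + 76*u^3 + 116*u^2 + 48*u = (u + 1)*(u^6 - 2*u^5 - 15*u^4 + 8*u^3 + 68*u^2 + 48*u) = (u - 3)*(u + 1)*(u^5 + u^4 - 12*u^3 - 28*u^2 - 16*u) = (u - 3)*(u + 1)*(u + 2)*(u^4 - u^3 - 10*u^2 - 8*u) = (u - 3)*(u + 1)^2*(u + 2)*(u^3 - 2*u^2 - 8*u) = u*(u - 3)*(u + 1)^2*(u + 2)*(u^2 - 2*u - 8) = u*(u - 3)*(u + 1)^2*(u + 2)^2*(u - 4)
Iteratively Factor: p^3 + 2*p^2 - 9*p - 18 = (p + 3)*(p^2 - p - 6) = (p - 3)*(p + 3)*(p + 2)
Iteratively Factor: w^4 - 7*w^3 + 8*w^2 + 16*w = (w - 4)*(w^3 - 3*w^2 - 4*w) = w*(w - 4)*(w^2 - 3*w - 4) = w*(w - 4)*(w + 1)*(w - 4)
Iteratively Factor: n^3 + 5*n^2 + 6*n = (n + 3)*(n^2 + 2*n) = n*(n + 3)*(n + 2)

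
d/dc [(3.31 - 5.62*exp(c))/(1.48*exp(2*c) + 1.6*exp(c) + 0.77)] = (8.3176*exp(2*c) - 9.7976*exp(c) - 9.6234)*exp(c)/(2.1904*exp(4*c) + 4.736*exp(3*c) + 4.8392*exp(2*c) + 2.464*exp(c) + 0.5929)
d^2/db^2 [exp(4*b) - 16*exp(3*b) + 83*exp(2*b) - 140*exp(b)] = (16*exp(3*b) - 144*exp(2*b) + 332*exp(b) - 140)*exp(b)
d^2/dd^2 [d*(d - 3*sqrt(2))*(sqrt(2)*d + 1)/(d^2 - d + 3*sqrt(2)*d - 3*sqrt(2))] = 2*(-11*d^3 + 31*sqrt(2)*d^3 - 99*sqrt(2)*d^2 + 18*d^2 - 54*d + 54*sqrt(2)*d - 54*sqrt(2) - 72)/(d^6 - 3*d^5 + 9*sqrt(2)*d^5 - 27*sqrt(2)*d^4 + 57*d^4 - 163*d^3 + 81*sqrt(2)*d^3 - 171*sqrt(2)*d^2 + 162*d^2 - 54*d + 162*sqrt(2)*d - 54*sqrt(2))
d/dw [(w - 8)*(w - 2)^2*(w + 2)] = 4*w^3 - 30*w^2 + 24*w + 40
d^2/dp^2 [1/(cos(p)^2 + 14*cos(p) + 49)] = 2*(7*cos(p) - cos(2*p) + 2)/(cos(p) + 7)^4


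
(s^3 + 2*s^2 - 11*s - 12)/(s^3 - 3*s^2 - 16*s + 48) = (s + 1)/(s - 4)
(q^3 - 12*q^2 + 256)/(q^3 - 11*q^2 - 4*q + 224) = (q - 8)/(q - 7)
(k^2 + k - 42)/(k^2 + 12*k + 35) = (k - 6)/(k + 5)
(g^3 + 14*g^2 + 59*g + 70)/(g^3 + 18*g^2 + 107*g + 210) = (g + 2)/(g + 6)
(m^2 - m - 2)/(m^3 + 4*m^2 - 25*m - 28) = (m - 2)/(m^2 + 3*m - 28)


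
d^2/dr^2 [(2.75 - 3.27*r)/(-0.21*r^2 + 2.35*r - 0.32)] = ((16.524 - 4.1202*r)*(0.21*r^2 - 2.35*r + 0.32) + (0.42*r - 2.35)*(0.84*r - 4.7)*(3.27*r - 2.75))/(0.21*r^2 - 2.35*r + 0.32)^3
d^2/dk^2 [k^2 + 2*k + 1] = 2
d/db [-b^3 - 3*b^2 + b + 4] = -3*b^2 - 6*b + 1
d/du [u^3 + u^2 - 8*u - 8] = 3*u^2 + 2*u - 8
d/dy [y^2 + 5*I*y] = 2*y + 5*I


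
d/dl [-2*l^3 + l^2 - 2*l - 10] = -6*l^2 + 2*l - 2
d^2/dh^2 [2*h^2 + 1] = 4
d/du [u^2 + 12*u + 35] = 2*u + 12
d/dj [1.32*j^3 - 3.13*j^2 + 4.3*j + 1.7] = 3.96*j^2 - 6.26*j + 4.3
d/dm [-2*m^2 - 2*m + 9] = -4*m - 2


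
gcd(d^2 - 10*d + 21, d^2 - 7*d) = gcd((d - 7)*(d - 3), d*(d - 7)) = d - 7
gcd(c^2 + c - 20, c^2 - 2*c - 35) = c + 5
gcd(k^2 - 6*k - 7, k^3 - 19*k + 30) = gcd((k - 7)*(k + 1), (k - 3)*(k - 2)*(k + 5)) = 1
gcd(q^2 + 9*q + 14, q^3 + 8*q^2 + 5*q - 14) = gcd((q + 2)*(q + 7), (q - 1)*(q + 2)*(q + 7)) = q^2 + 9*q + 14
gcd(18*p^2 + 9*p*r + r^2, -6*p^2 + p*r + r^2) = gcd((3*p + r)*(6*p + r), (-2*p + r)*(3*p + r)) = 3*p + r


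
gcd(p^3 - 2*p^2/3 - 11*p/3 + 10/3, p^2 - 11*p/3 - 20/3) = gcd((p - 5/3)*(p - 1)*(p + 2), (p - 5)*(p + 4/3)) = 1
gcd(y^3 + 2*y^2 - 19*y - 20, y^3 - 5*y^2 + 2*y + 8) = y^2 - 3*y - 4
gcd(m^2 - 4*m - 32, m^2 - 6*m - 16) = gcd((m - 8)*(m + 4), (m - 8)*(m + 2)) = m - 8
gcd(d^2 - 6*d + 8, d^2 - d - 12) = d - 4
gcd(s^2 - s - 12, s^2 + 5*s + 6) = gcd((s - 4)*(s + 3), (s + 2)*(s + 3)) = s + 3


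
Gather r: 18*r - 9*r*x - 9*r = r*(9 - 9*x)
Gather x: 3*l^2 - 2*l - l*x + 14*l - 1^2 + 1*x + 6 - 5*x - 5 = 3*l^2 + 12*l + x*(-l - 4)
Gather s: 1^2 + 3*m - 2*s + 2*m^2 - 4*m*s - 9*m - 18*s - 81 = 2*m^2 - 6*m + s*(-4*m - 20) - 80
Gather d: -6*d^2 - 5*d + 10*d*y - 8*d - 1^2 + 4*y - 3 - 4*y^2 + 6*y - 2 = -6*d^2 + d*(10*y - 13) - 4*y^2 + 10*y - 6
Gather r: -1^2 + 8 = 7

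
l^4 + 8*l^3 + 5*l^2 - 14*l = l*(l - 1)*(l + 2)*(l + 7)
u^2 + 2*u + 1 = (u + 1)^2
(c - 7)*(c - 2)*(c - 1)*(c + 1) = c^4 - 9*c^3 + 13*c^2 + 9*c - 14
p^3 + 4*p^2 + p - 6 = (p - 1)*(p + 2)*(p + 3)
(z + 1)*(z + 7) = z^2 + 8*z + 7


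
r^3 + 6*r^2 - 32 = (r - 2)*(r + 4)^2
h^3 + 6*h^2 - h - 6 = (h - 1)*(h + 1)*(h + 6)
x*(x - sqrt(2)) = x^2 - sqrt(2)*x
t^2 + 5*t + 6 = (t + 2)*(t + 3)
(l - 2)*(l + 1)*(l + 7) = l^3 + 6*l^2 - 9*l - 14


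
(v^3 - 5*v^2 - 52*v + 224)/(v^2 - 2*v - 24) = (-v^3 + 5*v^2 + 52*v - 224)/(-v^2 + 2*v + 24)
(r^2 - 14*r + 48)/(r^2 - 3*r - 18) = (r - 8)/(r + 3)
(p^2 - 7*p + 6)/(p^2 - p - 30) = (p - 1)/(p + 5)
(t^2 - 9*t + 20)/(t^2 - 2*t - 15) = (t - 4)/(t + 3)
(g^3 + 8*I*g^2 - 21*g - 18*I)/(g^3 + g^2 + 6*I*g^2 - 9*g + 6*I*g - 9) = (g + 2*I)/(g + 1)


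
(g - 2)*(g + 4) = g^2 + 2*g - 8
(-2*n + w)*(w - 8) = -2*n*w + 16*n + w^2 - 8*w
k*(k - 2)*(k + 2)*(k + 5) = k^4 + 5*k^3 - 4*k^2 - 20*k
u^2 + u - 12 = (u - 3)*(u + 4)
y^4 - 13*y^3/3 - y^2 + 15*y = y*(y - 3)^2*(y + 5/3)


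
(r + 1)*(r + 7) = r^2 + 8*r + 7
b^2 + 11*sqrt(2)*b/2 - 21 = (b - 3*sqrt(2)/2)*(b + 7*sqrt(2))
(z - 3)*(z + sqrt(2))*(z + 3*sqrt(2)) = z^3 - 3*z^2 + 4*sqrt(2)*z^2 - 12*sqrt(2)*z + 6*z - 18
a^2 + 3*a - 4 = (a - 1)*(a + 4)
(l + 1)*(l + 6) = l^2 + 7*l + 6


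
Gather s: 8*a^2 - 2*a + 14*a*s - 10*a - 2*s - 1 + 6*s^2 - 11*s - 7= 8*a^2 - 12*a + 6*s^2 + s*(14*a - 13) - 8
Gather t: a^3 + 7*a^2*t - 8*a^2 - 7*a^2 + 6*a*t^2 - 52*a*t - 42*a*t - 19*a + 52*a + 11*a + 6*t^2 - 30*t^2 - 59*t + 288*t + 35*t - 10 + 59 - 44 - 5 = a^3 - 15*a^2 + 44*a + t^2*(6*a - 24) + t*(7*a^2 - 94*a + 264)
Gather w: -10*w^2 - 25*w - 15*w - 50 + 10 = -10*w^2 - 40*w - 40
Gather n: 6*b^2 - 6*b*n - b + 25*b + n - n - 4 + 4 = 6*b^2 - 6*b*n + 24*b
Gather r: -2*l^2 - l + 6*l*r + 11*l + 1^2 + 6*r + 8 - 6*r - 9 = -2*l^2 + 6*l*r + 10*l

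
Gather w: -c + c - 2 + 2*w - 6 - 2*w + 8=0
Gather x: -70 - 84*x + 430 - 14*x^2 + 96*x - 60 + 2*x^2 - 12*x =300 - 12*x^2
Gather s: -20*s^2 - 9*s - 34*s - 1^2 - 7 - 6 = -20*s^2 - 43*s - 14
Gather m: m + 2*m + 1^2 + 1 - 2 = 3*m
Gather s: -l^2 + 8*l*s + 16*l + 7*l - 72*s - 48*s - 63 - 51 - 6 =-l^2 + 23*l + s*(8*l - 120) - 120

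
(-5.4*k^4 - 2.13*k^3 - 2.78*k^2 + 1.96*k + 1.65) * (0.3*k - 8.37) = -1.62*k^5 + 44.559*k^4 + 16.9941*k^3 + 23.8566*k^2 - 15.9102*k - 13.8105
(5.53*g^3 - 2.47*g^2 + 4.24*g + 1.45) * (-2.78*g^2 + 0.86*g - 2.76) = -15.3734*g^5 + 11.6224*g^4 - 29.1742*g^3 + 6.4326*g^2 - 10.4554*g - 4.002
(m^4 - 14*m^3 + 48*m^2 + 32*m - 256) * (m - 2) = m^5 - 16*m^4 + 76*m^3 - 64*m^2 - 320*m + 512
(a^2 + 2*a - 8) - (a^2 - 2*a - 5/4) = 4*a - 27/4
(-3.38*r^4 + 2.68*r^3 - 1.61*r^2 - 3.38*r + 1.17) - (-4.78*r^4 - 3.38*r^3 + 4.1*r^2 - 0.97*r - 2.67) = 1.4*r^4 + 6.06*r^3 - 5.71*r^2 - 2.41*r + 3.84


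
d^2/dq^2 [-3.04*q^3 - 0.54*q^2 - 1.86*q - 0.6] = -18.24*q - 1.08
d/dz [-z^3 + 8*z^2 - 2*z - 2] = -3*z^2 + 16*z - 2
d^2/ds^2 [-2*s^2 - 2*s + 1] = -4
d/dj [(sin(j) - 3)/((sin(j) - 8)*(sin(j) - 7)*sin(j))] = 2*(-sin(j)^3 + 12*sin(j)^2 - 45*sin(j) + 84)*cos(j)/((sin(j) - 8)^2*(sin(j) - 7)^2*sin(j)^2)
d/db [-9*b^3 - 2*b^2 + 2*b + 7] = -27*b^2 - 4*b + 2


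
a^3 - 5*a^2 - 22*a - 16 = (a - 8)*(a + 1)*(a + 2)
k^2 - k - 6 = (k - 3)*(k + 2)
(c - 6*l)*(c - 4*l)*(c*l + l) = c^3*l - 10*c^2*l^2 + c^2*l + 24*c*l^3 - 10*c*l^2 + 24*l^3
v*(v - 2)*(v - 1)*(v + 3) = v^4 - 7*v^2 + 6*v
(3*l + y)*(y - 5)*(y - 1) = 3*l*y^2 - 18*l*y + 15*l + y^3 - 6*y^2 + 5*y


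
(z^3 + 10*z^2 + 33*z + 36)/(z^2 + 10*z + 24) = (z^2 + 6*z + 9)/(z + 6)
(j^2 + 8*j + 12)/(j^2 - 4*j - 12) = (j + 6)/(j - 6)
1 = 1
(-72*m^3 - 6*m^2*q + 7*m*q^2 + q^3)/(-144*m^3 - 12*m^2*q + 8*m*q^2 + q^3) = (-12*m^2 + m*q + q^2)/(-24*m^2 + 2*m*q + q^2)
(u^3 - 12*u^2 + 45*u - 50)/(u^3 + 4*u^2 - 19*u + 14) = (u^2 - 10*u + 25)/(u^2 + 6*u - 7)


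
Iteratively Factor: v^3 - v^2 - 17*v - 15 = (v + 3)*(v^2 - 4*v - 5) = (v - 5)*(v + 3)*(v + 1)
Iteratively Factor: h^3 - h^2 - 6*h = (h)*(h^2 - h - 6) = h*(h + 2)*(h - 3)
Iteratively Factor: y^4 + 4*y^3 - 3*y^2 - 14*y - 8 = (y + 1)*(y^3 + 3*y^2 - 6*y - 8) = (y + 1)*(y + 4)*(y^2 - y - 2) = (y + 1)^2*(y + 4)*(y - 2)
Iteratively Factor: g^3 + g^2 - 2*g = (g + 2)*(g^2 - g) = (g - 1)*(g + 2)*(g)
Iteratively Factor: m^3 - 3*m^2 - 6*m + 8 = (m - 1)*(m^2 - 2*m - 8) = (m - 1)*(m + 2)*(m - 4)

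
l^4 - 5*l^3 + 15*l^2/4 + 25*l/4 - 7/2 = (l - 7/2)*(l - 2)*(l - 1/2)*(l + 1)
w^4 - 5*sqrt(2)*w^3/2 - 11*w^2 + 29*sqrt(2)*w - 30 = (w - 3*sqrt(2))*(w - sqrt(2))^2*(w + 5*sqrt(2)/2)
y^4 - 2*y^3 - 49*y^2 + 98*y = y*(y - 7)*(y - 2)*(y + 7)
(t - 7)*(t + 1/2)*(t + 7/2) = t^3 - 3*t^2 - 105*t/4 - 49/4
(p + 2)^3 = p^3 + 6*p^2 + 12*p + 8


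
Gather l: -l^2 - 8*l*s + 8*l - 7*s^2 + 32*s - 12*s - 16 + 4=-l^2 + l*(8 - 8*s) - 7*s^2 + 20*s - 12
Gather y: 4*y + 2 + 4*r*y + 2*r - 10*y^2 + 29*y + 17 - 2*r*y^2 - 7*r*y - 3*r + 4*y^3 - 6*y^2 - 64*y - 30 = -r + 4*y^3 + y^2*(-2*r - 16) + y*(-3*r - 31) - 11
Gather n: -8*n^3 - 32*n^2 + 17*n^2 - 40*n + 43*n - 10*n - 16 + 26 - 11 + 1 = -8*n^3 - 15*n^2 - 7*n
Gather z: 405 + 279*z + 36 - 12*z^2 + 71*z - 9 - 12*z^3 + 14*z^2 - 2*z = -12*z^3 + 2*z^2 + 348*z + 432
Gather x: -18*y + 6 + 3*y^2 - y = 3*y^2 - 19*y + 6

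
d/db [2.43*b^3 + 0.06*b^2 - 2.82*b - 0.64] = 7.29*b^2 + 0.12*b - 2.82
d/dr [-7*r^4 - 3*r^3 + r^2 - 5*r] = -28*r^3 - 9*r^2 + 2*r - 5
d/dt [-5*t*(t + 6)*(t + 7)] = -15*t^2 - 130*t - 210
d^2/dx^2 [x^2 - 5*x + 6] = 2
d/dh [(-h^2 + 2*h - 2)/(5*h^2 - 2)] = 2*(-5*h^2 + 12*h - 2)/(25*h^4 - 20*h^2 + 4)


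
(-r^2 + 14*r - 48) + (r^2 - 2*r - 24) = 12*r - 72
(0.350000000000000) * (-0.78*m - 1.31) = -0.273*m - 0.4585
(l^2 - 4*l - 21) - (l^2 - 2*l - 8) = -2*l - 13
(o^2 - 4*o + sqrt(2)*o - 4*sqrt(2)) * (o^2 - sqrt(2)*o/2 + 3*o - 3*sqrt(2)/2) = o^4 - o^3 + sqrt(2)*o^3/2 - 13*o^2 - sqrt(2)*o^2/2 - 6*sqrt(2)*o + o + 12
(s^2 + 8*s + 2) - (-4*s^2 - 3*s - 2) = 5*s^2 + 11*s + 4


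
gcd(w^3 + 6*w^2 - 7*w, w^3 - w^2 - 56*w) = w^2 + 7*w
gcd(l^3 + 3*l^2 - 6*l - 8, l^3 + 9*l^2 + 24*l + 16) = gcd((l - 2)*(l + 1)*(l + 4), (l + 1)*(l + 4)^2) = l^2 + 5*l + 4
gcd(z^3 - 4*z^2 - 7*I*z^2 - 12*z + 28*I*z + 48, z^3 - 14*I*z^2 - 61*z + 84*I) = z^2 - 7*I*z - 12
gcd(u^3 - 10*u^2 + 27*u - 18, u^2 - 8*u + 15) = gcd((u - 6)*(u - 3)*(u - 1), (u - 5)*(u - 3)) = u - 3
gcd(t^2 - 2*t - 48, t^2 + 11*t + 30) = t + 6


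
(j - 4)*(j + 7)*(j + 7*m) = j^3 + 7*j^2*m + 3*j^2 + 21*j*m - 28*j - 196*m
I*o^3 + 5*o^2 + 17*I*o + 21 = (o - 7*I)*(o + 3*I)*(I*o + 1)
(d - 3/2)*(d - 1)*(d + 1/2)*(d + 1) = d^4 - d^3 - 7*d^2/4 + d + 3/4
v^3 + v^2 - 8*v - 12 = (v - 3)*(v + 2)^2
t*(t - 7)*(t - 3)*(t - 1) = t^4 - 11*t^3 + 31*t^2 - 21*t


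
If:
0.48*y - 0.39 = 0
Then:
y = 0.81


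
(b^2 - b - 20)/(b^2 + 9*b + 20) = (b - 5)/(b + 5)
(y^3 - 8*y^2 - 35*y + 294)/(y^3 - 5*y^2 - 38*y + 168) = (y - 7)/(y - 4)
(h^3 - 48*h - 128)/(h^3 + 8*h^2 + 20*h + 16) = (h^2 - 4*h - 32)/(h^2 + 4*h + 4)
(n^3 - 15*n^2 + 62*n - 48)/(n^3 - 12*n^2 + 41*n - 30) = (n - 8)/(n - 5)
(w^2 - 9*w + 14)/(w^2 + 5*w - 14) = (w - 7)/(w + 7)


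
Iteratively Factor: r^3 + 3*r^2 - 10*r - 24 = (r + 4)*(r^2 - r - 6) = (r - 3)*(r + 4)*(r + 2)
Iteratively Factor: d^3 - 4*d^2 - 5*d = (d - 5)*(d^2 + d) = (d - 5)*(d + 1)*(d)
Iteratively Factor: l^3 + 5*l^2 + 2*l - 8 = (l + 2)*(l^2 + 3*l - 4) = (l + 2)*(l + 4)*(l - 1)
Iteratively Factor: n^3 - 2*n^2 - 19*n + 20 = (n - 1)*(n^2 - n - 20) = (n - 5)*(n - 1)*(n + 4)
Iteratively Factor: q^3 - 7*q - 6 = (q - 3)*(q^2 + 3*q + 2) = (q - 3)*(q + 2)*(q + 1)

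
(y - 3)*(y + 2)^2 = y^3 + y^2 - 8*y - 12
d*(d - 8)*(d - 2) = d^3 - 10*d^2 + 16*d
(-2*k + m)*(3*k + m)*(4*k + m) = -24*k^3 - 2*k^2*m + 5*k*m^2 + m^3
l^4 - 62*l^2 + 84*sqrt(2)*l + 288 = (l - 4*sqrt(2))*(l - 3*sqrt(2))*(l + sqrt(2))*(l + 6*sqrt(2))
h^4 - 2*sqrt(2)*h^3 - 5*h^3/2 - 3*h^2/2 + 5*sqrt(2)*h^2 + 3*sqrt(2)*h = h*(h - 3)*(h + 1/2)*(h - 2*sqrt(2))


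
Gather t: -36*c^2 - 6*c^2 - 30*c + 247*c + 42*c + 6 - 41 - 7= -42*c^2 + 259*c - 42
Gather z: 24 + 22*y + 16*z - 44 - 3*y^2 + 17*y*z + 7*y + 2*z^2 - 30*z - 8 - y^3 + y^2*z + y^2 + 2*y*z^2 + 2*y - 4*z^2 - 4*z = -y^3 - 2*y^2 + 31*y + z^2*(2*y - 2) + z*(y^2 + 17*y - 18) - 28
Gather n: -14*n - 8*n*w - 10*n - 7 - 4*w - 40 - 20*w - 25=n*(-8*w - 24) - 24*w - 72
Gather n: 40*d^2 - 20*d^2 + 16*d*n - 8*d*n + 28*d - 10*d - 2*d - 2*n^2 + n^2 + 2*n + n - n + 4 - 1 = 20*d^2 + 16*d - n^2 + n*(8*d + 2) + 3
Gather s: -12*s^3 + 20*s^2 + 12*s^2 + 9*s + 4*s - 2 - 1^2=-12*s^3 + 32*s^2 + 13*s - 3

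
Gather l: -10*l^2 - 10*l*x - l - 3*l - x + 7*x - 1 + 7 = -10*l^2 + l*(-10*x - 4) + 6*x + 6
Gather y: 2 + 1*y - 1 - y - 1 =0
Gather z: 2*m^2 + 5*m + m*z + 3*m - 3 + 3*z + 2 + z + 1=2*m^2 + 8*m + z*(m + 4)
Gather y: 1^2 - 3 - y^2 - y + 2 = -y^2 - y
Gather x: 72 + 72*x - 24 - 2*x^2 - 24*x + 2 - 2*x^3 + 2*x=-2*x^3 - 2*x^2 + 50*x + 50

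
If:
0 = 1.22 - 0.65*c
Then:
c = 1.88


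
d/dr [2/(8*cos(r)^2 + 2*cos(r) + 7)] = 4*(8*cos(r) + 1)*sin(r)/(8*cos(r)^2 + 2*cos(r) + 7)^2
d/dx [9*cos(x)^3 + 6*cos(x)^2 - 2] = -3*(9*cos(x) + 4)*sin(x)*cos(x)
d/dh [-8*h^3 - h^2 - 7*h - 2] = -24*h^2 - 2*h - 7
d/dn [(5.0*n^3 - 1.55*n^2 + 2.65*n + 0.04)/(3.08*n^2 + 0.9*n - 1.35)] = (15.4*n^4 + 9.0*n^3 - 29.807*n^2 + 3.9386*n - 3.6135)/(9.4864*n^4 + 5.544*n^3 - 7.506*n^2 - 2.43*n + 1.8225)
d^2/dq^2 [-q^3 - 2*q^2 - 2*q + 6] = -6*q - 4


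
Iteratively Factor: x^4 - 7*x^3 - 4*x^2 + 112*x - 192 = (x + 4)*(x^3 - 11*x^2 + 40*x - 48) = (x - 4)*(x + 4)*(x^2 - 7*x + 12) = (x - 4)^2*(x + 4)*(x - 3)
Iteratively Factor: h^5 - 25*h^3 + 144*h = (h + 3)*(h^4 - 3*h^3 - 16*h^2 + 48*h) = (h + 3)*(h + 4)*(h^3 - 7*h^2 + 12*h) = h*(h + 3)*(h + 4)*(h^2 - 7*h + 12) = h*(h - 3)*(h + 3)*(h + 4)*(h - 4)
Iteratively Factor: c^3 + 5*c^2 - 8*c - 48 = (c + 4)*(c^2 + c - 12) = (c + 4)^2*(c - 3)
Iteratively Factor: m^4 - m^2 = (m)*(m^3 - m) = m*(m + 1)*(m^2 - m) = m^2*(m + 1)*(m - 1)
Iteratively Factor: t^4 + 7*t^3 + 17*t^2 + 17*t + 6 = (t + 2)*(t^3 + 5*t^2 + 7*t + 3) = (t + 2)*(t + 3)*(t^2 + 2*t + 1) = (t + 1)*(t + 2)*(t + 3)*(t + 1)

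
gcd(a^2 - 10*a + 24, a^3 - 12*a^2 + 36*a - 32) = 1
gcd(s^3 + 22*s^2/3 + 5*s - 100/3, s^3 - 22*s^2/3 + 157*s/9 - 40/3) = s - 5/3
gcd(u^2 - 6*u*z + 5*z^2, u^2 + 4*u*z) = 1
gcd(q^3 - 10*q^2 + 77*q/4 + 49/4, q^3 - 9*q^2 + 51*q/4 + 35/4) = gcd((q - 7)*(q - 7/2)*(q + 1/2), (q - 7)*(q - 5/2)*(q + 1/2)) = q^2 - 13*q/2 - 7/2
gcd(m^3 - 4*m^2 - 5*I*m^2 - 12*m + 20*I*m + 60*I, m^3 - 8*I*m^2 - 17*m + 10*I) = m - 5*I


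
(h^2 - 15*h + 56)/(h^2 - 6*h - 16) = (h - 7)/(h + 2)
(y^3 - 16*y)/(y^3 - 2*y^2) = (y^2 - 16)/(y*(y - 2))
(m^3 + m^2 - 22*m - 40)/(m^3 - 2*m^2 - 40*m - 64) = (m - 5)/(m - 8)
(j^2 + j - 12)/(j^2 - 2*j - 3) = (j + 4)/(j + 1)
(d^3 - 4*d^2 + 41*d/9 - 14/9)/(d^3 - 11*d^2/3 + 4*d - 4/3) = (d - 7/3)/(d - 2)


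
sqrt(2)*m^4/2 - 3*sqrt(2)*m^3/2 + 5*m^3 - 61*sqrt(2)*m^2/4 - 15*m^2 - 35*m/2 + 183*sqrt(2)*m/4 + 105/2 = (m - 3)*(m - 5*sqrt(2)/2)*(m + 7*sqrt(2))*(sqrt(2)*m/2 + 1/2)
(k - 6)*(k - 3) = k^2 - 9*k + 18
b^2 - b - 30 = (b - 6)*(b + 5)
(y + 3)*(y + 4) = y^2 + 7*y + 12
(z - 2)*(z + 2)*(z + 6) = z^3 + 6*z^2 - 4*z - 24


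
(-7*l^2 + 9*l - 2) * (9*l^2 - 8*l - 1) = -63*l^4 + 137*l^3 - 83*l^2 + 7*l + 2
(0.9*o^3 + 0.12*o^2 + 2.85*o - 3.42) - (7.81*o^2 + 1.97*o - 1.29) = 0.9*o^3 - 7.69*o^2 + 0.88*o - 2.13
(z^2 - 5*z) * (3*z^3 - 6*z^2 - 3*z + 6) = 3*z^5 - 21*z^4 + 27*z^3 + 21*z^2 - 30*z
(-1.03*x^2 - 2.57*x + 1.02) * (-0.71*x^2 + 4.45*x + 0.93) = 0.7313*x^4 - 2.7588*x^3 - 13.1186*x^2 + 2.1489*x + 0.9486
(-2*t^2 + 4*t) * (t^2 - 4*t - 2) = -2*t^4 + 12*t^3 - 12*t^2 - 8*t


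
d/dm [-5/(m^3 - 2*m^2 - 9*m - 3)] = 5*(3*m^2 - 4*m - 9)/(-m^3 + 2*m^2 + 9*m + 3)^2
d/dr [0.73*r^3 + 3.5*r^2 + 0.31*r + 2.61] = 2.19*r^2 + 7.0*r + 0.31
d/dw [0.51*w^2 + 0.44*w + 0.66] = 1.02*w + 0.44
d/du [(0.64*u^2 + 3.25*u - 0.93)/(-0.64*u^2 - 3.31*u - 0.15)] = (-0.0384000000000002*u^2 - 1.3824*u - 3.5658)/(0.4096*u^4 + 4.2368*u^3 + 11.1481*u^2 + 0.993*u + 0.0225)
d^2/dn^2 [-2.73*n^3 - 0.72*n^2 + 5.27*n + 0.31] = -16.38*n - 1.44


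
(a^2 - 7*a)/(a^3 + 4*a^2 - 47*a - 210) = a/(a^2 + 11*a + 30)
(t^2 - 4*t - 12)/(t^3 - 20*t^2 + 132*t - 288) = (t + 2)/(t^2 - 14*t + 48)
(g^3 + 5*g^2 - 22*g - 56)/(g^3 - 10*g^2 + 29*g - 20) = (g^2 + 9*g + 14)/(g^2 - 6*g + 5)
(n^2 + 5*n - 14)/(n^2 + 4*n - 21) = (n - 2)/(n - 3)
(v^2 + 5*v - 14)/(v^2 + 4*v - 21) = (v - 2)/(v - 3)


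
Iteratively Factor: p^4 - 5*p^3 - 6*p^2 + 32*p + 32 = (p + 2)*(p^3 - 7*p^2 + 8*p + 16) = (p - 4)*(p + 2)*(p^2 - 3*p - 4) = (p - 4)^2*(p + 2)*(p + 1)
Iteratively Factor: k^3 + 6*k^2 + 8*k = (k)*(k^2 + 6*k + 8) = k*(k + 2)*(k + 4)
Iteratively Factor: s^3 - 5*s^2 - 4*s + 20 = (s - 2)*(s^2 - 3*s - 10) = (s - 2)*(s + 2)*(s - 5)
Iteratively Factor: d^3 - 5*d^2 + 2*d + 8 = (d - 2)*(d^2 - 3*d - 4) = (d - 2)*(d + 1)*(d - 4)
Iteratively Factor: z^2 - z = (z - 1)*(z)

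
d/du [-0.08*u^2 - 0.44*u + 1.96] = -0.16*u - 0.44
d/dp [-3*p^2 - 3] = -6*p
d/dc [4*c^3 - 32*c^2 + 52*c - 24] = 12*c^2 - 64*c + 52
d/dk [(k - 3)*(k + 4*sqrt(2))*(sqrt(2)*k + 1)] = 3*sqrt(2)*k^2 - 6*sqrt(2)*k + 18*k - 27 + 4*sqrt(2)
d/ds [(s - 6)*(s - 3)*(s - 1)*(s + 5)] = 4*s^3 - 15*s^2 - 46*s + 117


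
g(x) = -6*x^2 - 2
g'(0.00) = 0.00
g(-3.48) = -74.66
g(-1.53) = -16.05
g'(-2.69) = 32.28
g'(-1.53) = 18.36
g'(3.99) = -47.88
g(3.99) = -97.52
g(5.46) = -180.87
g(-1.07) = -8.87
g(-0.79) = -5.74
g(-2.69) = -45.42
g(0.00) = -2.00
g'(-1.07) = 12.84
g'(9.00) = -108.00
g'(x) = -12*x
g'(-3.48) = 41.76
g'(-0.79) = 9.48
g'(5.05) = -60.60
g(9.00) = -488.00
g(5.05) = -155.02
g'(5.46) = -65.52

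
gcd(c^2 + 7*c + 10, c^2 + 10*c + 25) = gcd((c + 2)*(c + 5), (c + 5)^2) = c + 5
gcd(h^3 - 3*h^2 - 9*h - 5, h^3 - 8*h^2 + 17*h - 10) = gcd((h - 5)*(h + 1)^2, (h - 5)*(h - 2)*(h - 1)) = h - 5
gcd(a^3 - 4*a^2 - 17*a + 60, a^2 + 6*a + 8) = a + 4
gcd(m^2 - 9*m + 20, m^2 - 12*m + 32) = m - 4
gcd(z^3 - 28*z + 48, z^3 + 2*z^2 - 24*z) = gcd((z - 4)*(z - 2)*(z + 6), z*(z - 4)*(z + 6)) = z^2 + 2*z - 24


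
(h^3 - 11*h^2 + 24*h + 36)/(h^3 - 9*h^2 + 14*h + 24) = (h - 6)/(h - 4)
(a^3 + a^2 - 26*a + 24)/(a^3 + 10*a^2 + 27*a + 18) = (a^2 - 5*a + 4)/(a^2 + 4*a + 3)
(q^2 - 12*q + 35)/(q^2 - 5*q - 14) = (q - 5)/(q + 2)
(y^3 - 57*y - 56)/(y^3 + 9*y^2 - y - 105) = (y^2 - 7*y - 8)/(y^2 + 2*y - 15)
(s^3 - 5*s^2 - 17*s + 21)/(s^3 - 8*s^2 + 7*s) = (s + 3)/s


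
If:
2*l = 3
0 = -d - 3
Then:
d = -3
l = 3/2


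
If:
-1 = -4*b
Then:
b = 1/4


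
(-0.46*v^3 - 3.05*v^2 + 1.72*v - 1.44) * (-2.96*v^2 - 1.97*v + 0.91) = 1.3616*v^5 + 9.9342*v^4 + 0.4987*v^3 - 1.9015*v^2 + 4.402*v - 1.3104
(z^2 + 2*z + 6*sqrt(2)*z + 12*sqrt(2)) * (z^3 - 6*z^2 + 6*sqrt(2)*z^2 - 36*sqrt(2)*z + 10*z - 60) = z^5 - 4*z^4 + 12*sqrt(2)*z^4 - 48*sqrt(2)*z^3 + 70*z^3 - 328*z^2 - 84*sqrt(2)*z^2 - 984*z - 240*sqrt(2)*z - 720*sqrt(2)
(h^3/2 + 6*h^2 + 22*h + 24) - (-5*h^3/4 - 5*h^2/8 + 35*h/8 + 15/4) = 7*h^3/4 + 53*h^2/8 + 141*h/8 + 81/4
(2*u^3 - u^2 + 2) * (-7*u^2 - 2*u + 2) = -14*u^5 + 3*u^4 + 6*u^3 - 16*u^2 - 4*u + 4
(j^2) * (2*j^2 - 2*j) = 2*j^4 - 2*j^3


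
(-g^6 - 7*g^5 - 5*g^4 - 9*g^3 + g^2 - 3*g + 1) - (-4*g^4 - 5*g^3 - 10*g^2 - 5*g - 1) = -g^6 - 7*g^5 - g^4 - 4*g^3 + 11*g^2 + 2*g + 2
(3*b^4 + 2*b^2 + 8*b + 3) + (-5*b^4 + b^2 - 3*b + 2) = -2*b^4 + 3*b^2 + 5*b + 5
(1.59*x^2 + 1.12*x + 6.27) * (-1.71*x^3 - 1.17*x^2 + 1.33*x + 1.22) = -2.7189*x^5 - 3.7755*x^4 - 9.9174*x^3 - 3.9065*x^2 + 9.7055*x + 7.6494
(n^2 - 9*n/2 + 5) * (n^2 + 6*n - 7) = n^4 + 3*n^3/2 - 29*n^2 + 123*n/2 - 35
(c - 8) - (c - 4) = -4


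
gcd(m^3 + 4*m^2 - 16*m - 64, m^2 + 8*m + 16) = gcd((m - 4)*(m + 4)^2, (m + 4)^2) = m^2 + 8*m + 16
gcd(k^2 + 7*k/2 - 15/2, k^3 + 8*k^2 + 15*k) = k + 5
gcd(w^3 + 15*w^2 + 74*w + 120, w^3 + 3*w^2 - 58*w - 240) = w^2 + 11*w + 30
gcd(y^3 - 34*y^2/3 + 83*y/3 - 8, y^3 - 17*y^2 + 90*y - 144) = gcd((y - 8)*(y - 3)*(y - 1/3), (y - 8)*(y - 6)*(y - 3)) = y^2 - 11*y + 24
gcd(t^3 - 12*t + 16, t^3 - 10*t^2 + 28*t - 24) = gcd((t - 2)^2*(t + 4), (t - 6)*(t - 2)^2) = t^2 - 4*t + 4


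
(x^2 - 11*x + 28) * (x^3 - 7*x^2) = x^5 - 18*x^4 + 105*x^3 - 196*x^2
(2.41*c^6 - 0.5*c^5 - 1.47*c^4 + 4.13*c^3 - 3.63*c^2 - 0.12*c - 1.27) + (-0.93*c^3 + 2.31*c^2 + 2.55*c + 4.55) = 2.41*c^6 - 0.5*c^5 - 1.47*c^4 + 3.2*c^3 - 1.32*c^2 + 2.43*c + 3.28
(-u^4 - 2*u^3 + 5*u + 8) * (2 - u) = u^5 - 4*u^3 - 5*u^2 + 2*u + 16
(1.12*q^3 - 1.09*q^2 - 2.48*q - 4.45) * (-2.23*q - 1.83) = -2.4976*q^4 + 0.3811*q^3 + 7.5251*q^2 + 14.4619*q + 8.1435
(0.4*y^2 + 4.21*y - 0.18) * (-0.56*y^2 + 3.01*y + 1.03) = -0.224*y^4 - 1.1536*y^3 + 13.1849*y^2 + 3.7945*y - 0.1854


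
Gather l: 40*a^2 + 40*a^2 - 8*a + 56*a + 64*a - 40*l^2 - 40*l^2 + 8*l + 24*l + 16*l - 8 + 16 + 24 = 80*a^2 + 112*a - 80*l^2 + 48*l + 32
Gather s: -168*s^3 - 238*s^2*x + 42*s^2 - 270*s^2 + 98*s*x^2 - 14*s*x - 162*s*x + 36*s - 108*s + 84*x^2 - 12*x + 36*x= -168*s^3 + s^2*(-238*x - 228) + s*(98*x^2 - 176*x - 72) + 84*x^2 + 24*x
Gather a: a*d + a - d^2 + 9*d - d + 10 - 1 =a*(d + 1) - d^2 + 8*d + 9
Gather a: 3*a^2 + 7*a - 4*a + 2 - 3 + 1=3*a^2 + 3*a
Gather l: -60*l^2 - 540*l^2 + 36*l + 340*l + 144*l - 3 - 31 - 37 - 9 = -600*l^2 + 520*l - 80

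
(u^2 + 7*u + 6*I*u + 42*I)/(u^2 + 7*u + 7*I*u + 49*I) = (u + 6*I)/(u + 7*I)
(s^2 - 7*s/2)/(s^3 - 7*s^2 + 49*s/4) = 2/(2*s - 7)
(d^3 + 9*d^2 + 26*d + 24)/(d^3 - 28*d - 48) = (d + 3)/(d - 6)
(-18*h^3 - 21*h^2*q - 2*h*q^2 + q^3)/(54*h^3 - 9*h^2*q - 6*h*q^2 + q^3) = (h + q)/(-3*h + q)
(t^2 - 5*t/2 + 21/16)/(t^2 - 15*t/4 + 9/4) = (t - 7/4)/(t - 3)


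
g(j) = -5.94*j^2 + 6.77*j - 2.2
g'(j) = 6.77 - 11.88*j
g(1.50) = -5.41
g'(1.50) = -11.05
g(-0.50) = -7.07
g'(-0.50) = 12.71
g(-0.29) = -4.66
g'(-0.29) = 10.22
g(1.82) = -9.55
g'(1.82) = -14.85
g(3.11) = -38.60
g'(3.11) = -30.18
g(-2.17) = -44.86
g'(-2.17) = 32.55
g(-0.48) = -6.82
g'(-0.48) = 12.47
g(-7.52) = -389.02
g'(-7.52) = 96.11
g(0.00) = -2.20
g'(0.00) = 6.77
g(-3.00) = -75.97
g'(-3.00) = 42.41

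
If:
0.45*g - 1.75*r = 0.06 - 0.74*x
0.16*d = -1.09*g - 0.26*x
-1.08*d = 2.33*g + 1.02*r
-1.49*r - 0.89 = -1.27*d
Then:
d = -1.07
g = 1.16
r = -1.51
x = -4.20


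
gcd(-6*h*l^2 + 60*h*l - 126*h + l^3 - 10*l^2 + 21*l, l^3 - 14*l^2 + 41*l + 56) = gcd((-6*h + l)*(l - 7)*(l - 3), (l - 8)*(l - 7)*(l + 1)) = l - 7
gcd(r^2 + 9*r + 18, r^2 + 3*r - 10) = 1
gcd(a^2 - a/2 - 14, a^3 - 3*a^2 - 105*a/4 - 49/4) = a + 7/2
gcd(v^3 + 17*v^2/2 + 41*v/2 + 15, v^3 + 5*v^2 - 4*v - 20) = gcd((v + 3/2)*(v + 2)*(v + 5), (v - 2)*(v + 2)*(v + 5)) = v^2 + 7*v + 10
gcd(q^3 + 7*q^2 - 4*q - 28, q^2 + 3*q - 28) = q + 7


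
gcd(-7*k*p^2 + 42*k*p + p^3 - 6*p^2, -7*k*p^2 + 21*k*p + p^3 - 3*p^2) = -7*k*p + p^2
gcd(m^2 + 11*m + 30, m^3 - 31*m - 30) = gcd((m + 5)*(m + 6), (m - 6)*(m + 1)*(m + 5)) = m + 5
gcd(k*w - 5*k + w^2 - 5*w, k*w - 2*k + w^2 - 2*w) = k + w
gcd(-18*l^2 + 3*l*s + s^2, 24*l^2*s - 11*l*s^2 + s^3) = -3*l + s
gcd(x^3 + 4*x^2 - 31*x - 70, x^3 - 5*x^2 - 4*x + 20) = x^2 - 3*x - 10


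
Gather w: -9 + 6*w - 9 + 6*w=12*w - 18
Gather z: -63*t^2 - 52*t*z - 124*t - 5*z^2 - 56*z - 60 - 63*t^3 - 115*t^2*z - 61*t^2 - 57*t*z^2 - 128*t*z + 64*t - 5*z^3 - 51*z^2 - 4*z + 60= -63*t^3 - 124*t^2 - 60*t - 5*z^3 + z^2*(-57*t - 56) + z*(-115*t^2 - 180*t - 60)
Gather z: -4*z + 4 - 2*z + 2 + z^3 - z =z^3 - 7*z + 6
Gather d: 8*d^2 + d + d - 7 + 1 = 8*d^2 + 2*d - 6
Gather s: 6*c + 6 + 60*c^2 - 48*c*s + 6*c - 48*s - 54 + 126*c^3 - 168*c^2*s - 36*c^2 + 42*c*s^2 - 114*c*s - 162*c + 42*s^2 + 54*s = 126*c^3 + 24*c^2 - 150*c + s^2*(42*c + 42) + s*(-168*c^2 - 162*c + 6) - 48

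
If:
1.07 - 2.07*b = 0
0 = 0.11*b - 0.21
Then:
No Solution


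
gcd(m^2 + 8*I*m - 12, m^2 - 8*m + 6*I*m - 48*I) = m + 6*I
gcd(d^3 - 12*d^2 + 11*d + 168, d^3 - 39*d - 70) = d - 7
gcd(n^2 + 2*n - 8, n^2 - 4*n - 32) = n + 4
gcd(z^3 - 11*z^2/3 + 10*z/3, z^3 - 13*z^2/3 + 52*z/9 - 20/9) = z^2 - 11*z/3 + 10/3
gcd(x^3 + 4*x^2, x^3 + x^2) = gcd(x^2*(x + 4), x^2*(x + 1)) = x^2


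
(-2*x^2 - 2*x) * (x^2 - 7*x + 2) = -2*x^4 + 12*x^3 + 10*x^2 - 4*x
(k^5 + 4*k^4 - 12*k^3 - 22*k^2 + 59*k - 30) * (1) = k^5 + 4*k^4 - 12*k^3 - 22*k^2 + 59*k - 30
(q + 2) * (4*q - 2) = 4*q^2 + 6*q - 4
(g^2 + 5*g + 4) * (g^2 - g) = g^4 + 4*g^3 - g^2 - 4*g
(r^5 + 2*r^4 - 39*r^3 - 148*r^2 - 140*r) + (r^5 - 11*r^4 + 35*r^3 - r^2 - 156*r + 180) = 2*r^5 - 9*r^4 - 4*r^3 - 149*r^2 - 296*r + 180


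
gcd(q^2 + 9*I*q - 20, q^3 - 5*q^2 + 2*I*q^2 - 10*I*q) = 1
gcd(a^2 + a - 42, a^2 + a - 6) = 1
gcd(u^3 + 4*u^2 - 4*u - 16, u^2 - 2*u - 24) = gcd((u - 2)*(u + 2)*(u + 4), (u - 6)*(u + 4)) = u + 4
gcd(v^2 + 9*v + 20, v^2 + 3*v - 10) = v + 5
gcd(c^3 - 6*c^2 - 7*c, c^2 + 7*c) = c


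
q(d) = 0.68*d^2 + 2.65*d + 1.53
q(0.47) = 2.93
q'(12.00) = 18.97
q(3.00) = 15.60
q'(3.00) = 6.73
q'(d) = 1.36*d + 2.65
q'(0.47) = 3.29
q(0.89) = 4.43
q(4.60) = 28.11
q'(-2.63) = -0.93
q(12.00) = 131.25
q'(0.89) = 3.86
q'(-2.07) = -0.17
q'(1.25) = 4.35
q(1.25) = 5.90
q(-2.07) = -1.04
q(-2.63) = -0.74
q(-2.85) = -0.50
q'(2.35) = 5.85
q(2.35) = 11.51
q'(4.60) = 8.91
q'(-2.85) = -1.23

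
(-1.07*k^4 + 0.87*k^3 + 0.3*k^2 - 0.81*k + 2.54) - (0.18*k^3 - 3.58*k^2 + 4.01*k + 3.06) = -1.07*k^4 + 0.69*k^3 + 3.88*k^2 - 4.82*k - 0.52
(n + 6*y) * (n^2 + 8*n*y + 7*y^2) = n^3 + 14*n^2*y + 55*n*y^2 + 42*y^3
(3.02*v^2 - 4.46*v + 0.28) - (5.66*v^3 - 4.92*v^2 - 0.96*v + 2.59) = -5.66*v^3 + 7.94*v^2 - 3.5*v - 2.31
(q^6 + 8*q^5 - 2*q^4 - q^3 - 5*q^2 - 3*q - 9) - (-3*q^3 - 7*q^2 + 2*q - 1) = q^6 + 8*q^5 - 2*q^4 + 2*q^3 + 2*q^2 - 5*q - 8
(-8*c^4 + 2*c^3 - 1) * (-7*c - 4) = 56*c^5 + 18*c^4 - 8*c^3 + 7*c + 4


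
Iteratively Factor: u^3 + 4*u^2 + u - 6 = (u + 3)*(u^2 + u - 2) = (u + 2)*(u + 3)*(u - 1)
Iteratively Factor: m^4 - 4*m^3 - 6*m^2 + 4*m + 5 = (m + 1)*(m^3 - 5*m^2 - m + 5) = (m + 1)^2*(m^2 - 6*m + 5) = (m - 5)*(m + 1)^2*(m - 1)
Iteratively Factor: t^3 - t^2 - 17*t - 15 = (t + 3)*(t^2 - 4*t - 5) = (t - 5)*(t + 3)*(t + 1)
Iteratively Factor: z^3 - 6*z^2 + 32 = (z + 2)*(z^2 - 8*z + 16) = (z - 4)*(z + 2)*(z - 4)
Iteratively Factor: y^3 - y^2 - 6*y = (y + 2)*(y^2 - 3*y) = (y - 3)*(y + 2)*(y)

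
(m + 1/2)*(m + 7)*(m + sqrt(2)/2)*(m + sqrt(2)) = m^4 + 3*sqrt(2)*m^3/2 + 15*m^3/2 + 9*m^2/2 + 45*sqrt(2)*m^2/4 + 21*sqrt(2)*m/4 + 15*m/2 + 7/2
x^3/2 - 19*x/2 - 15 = (x/2 + 1)*(x - 5)*(x + 3)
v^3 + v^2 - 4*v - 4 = (v - 2)*(v + 1)*(v + 2)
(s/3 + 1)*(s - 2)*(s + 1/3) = s^3/3 + 4*s^2/9 - 17*s/9 - 2/3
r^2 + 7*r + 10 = (r + 2)*(r + 5)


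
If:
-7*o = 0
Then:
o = 0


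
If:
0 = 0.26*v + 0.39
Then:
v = -1.50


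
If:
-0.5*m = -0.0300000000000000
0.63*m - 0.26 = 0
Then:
No Solution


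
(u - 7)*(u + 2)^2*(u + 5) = u^4 + 2*u^3 - 39*u^2 - 148*u - 140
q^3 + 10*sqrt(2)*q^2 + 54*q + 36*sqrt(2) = (q + sqrt(2))*(q + 3*sqrt(2))*(q + 6*sqrt(2))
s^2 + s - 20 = (s - 4)*(s + 5)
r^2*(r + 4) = r^3 + 4*r^2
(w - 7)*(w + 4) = w^2 - 3*w - 28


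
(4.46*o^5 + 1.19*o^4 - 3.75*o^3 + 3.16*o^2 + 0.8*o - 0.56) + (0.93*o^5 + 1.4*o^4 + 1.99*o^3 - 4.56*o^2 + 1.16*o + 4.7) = 5.39*o^5 + 2.59*o^4 - 1.76*o^3 - 1.4*o^2 + 1.96*o + 4.14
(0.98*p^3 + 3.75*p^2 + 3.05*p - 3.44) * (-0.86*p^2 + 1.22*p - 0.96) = -0.8428*p^5 - 2.0294*p^4 + 1.0112*p^3 + 3.0794*p^2 - 7.1248*p + 3.3024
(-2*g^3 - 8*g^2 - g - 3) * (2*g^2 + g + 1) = -4*g^5 - 18*g^4 - 12*g^3 - 15*g^2 - 4*g - 3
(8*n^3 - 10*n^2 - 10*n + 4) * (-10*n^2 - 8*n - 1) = -80*n^5 + 36*n^4 + 172*n^3 + 50*n^2 - 22*n - 4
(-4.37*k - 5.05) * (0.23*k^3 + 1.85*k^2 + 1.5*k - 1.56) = -1.0051*k^4 - 9.246*k^3 - 15.8975*k^2 - 0.757799999999999*k + 7.878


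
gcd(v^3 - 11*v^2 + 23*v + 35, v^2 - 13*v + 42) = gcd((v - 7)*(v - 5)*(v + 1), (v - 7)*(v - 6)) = v - 7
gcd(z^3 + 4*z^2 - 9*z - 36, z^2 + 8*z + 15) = z + 3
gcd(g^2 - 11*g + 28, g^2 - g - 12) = g - 4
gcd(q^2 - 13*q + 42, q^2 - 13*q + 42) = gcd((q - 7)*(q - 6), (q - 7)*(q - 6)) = q^2 - 13*q + 42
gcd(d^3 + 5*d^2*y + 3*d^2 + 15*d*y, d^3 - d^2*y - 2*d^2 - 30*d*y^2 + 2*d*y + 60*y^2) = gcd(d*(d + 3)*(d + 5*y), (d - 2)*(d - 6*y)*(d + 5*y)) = d + 5*y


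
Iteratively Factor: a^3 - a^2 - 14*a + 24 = (a + 4)*(a^2 - 5*a + 6) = (a - 3)*(a + 4)*(a - 2)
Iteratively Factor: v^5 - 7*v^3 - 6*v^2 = (v)*(v^4 - 7*v^2 - 6*v) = v*(v + 2)*(v^3 - 2*v^2 - 3*v) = v*(v + 1)*(v + 2)*(v^2 - 3*v) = v*(v - 3)*(v + 1)*(v + 2)*(v)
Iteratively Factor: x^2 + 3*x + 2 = (x + 1)*(x + 2)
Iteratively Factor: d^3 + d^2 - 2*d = (d + 2)*(d^2 - d) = (d - 1)*(d + 2)*(d)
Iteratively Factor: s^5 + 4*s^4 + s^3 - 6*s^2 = (s - 1)*(s^4 + 5*s^3 + 6*s^2) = (s - 1)*(s + 3)*(s^3 + 2*s^2) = (s - 1)*(s + 2)*(s + 3)*(s^2) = s*(s - 1)*(s + 2)*(s + 3)*(s)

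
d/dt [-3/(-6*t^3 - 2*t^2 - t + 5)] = 3*(-18*t^2 - 4*t - 1)/(6*t^3 + 2*t^2 + t - 5)^2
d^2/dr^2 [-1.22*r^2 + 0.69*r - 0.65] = -2.44000000000000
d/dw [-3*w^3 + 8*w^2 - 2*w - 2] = -9*w^2 + 16*w - 2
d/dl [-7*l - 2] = -7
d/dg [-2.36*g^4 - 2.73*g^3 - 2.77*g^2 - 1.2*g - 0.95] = -9.44*g^3 - 8.19*g^2 - 5.54*g - 1.2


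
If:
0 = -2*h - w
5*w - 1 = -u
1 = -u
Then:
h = -1/5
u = -1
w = 2/5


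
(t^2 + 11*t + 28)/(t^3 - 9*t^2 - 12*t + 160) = (t + 7)/(t^2 - 13*t + 40)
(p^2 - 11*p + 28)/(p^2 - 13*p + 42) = (p - 4)/(p - 6)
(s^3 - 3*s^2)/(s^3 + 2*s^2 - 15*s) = s/(s + 5)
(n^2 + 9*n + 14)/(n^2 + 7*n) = (n + 2)/n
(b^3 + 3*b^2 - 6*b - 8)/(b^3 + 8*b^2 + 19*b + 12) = (b - 2)/(b + 3)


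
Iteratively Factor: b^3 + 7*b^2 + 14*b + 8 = (b + 1)*(b^2 + 6*b + 8) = (b + 1)*(b + 2)*(b + 4)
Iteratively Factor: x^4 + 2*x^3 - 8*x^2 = (x - 2)*(x^3 + 4*x^2) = x*(x - 2)*(x^2 + 4*x) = x*(x - 2)*(x + 4)*(x)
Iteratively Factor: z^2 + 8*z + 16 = (z + 4)*(z + 4)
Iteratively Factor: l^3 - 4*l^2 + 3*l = (l - 1)*(l^2 - 3*l) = l*(l - 1)*(l - 3)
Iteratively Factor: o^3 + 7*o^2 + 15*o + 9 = (o + 1)*(o^2 + 6*o + 9) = (o + 1)*(o + 3)*(o + 3)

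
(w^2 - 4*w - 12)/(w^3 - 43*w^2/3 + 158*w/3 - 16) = 3*(w + 2)/(3*w^2 - 25*w + 8)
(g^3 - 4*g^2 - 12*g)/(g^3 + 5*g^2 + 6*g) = (g - 6)/(g + 3)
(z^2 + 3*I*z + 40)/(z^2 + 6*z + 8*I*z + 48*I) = (z - 5*I)/(z + 6)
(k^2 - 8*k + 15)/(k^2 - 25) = (k - 3)/(k + 5)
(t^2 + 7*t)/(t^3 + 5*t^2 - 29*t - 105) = t/(t^2 - 2*t - 15)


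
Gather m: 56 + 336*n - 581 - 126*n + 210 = 210*n - 315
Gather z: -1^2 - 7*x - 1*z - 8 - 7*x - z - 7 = -14*x - 2*z - 16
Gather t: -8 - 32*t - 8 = -32*t - 16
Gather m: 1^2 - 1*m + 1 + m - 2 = 0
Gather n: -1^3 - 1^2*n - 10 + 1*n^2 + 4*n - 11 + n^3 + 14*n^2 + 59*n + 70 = n^3 + 15*n^2 + 62*n + 48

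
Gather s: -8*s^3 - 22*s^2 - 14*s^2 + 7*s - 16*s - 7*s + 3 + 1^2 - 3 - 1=-8*s^3 - 36*s^2 - 16*s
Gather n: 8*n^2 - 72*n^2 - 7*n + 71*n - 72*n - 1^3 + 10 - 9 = -64*n^2 - 8*n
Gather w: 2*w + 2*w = 4*w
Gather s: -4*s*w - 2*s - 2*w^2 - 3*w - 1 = s*(-4*w - 2) - 2*w^2 - 3*w - 1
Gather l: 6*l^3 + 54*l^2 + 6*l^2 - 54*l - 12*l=6*l^3 + 60*l^2 - 66*l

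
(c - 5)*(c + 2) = c^2 - 3*c - 10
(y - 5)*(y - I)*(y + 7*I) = y^3 - 5*y^2 + 6*I*y^2 + 7*y - 30*I*y - 35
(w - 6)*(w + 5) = w^2 - w - 30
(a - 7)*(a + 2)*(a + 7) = a^3 + 2*a^2 - 49*a - 98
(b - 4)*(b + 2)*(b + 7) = b^3 + 5*b^2 - 22*b - 56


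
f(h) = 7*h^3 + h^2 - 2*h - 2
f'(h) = 21*h^2 + 2*h - 2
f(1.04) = 4.88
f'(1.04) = 22.79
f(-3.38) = -254.12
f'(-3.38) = 231.15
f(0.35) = -2.28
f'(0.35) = 1.27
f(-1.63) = -26.40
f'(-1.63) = 50.53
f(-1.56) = -23.02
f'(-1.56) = 45.99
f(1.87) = 43.53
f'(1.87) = 75.17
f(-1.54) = -22.11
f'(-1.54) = 44.72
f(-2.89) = -156.83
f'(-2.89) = 167.61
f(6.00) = 1534.00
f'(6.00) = 766.00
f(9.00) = 5164.00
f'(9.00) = 1717.00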